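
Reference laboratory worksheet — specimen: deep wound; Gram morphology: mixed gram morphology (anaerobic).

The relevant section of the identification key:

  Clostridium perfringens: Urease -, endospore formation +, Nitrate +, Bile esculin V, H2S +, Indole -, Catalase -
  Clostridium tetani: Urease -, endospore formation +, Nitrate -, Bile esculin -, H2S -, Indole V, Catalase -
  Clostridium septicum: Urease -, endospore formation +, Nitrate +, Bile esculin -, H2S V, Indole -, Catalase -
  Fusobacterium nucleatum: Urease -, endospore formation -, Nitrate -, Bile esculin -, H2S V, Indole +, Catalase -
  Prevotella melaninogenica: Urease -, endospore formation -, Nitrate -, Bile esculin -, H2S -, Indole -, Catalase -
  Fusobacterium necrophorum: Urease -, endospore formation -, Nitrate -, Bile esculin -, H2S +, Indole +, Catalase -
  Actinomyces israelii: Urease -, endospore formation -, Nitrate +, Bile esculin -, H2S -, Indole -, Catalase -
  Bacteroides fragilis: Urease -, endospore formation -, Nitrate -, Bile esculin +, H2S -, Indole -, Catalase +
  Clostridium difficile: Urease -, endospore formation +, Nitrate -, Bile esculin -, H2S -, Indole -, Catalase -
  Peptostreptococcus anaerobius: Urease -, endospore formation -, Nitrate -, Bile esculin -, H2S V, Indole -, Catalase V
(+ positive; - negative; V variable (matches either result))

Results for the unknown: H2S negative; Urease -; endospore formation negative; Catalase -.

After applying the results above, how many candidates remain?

4

Catalase -: excludes Bacteroides fragilis — 9 left.
Urease -: all 9 remaining candidates are consistent.
H2S -: excludes Clostridium perfringens, Fusobacterium necrophorum — 7 left.
endospore formation -: excludes Clostridium tetani, Clostridium septicum, Clostridium difficile — 4 left.
Still consistent: Actinomyces israelii, Fusobacterium nucleatum, Peptostreptococcus anaerobius, Prevotella melaninogenica.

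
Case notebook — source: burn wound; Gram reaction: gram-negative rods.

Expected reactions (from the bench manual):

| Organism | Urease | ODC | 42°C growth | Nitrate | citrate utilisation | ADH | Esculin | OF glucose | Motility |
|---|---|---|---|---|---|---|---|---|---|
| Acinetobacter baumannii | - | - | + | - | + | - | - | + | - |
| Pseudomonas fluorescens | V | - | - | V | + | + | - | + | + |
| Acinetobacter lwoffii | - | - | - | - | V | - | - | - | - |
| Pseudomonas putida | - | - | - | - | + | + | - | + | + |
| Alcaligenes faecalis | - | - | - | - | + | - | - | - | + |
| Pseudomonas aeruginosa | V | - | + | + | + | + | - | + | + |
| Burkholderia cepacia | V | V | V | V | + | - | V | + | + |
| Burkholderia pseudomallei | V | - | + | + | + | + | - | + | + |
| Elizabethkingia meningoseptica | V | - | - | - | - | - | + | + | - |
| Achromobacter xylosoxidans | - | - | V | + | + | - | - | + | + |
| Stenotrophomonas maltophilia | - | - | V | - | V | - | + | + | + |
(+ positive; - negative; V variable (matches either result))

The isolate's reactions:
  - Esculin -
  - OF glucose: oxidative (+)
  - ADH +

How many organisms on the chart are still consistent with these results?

Esculin -: excludes Elizabethkingia meningoseptica, Stenotrophomonas maltophilia — 9 left.
ADH +: excludes 5 organisms — 4 left.
OF glucose +: all 4 remaining candidates are consistent.
Still consistent: Burkholderia pseudomallei, Pseudomonas aeruginosa, Pseudomonas fluorescens, Pseudomonas putida.

4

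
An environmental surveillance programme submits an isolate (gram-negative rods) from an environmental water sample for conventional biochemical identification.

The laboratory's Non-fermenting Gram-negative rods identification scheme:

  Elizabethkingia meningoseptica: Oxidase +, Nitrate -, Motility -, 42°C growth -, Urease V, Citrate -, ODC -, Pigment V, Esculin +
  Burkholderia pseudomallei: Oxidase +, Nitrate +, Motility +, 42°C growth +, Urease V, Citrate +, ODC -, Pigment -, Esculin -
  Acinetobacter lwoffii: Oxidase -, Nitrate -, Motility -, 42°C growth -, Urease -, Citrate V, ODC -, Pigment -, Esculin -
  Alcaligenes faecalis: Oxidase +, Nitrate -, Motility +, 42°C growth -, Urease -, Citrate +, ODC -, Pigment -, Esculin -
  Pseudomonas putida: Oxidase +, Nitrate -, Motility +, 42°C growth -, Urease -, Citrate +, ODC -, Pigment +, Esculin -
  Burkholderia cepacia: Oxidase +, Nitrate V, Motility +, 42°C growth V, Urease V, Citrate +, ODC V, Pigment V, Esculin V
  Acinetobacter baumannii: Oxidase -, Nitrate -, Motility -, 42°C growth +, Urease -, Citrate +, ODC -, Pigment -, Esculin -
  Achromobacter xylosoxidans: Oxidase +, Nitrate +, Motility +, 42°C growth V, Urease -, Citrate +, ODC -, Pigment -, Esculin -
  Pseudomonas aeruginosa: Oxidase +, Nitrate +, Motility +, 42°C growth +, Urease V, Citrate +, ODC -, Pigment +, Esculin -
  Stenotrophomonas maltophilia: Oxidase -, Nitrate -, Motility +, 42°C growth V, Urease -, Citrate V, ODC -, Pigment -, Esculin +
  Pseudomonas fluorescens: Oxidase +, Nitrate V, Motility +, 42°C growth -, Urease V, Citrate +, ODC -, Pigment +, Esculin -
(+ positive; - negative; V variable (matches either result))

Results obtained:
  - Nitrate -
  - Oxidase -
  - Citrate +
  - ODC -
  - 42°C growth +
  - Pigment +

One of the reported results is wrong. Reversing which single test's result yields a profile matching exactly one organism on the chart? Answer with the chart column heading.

Oxidase

As reported, no row in the chart matches all 6 reactions.
Reversing Nitrate → still no organism matches.
Reversing Pigment → 2 organisms match (not unique).
Reversing 42°C growth → still no organism matches.
Reversing Oxidase (to +) → unique match: Burkholderia cepacia.
Reversing ODC → still no organism matches.
Reversing Citrate → still no organism matches.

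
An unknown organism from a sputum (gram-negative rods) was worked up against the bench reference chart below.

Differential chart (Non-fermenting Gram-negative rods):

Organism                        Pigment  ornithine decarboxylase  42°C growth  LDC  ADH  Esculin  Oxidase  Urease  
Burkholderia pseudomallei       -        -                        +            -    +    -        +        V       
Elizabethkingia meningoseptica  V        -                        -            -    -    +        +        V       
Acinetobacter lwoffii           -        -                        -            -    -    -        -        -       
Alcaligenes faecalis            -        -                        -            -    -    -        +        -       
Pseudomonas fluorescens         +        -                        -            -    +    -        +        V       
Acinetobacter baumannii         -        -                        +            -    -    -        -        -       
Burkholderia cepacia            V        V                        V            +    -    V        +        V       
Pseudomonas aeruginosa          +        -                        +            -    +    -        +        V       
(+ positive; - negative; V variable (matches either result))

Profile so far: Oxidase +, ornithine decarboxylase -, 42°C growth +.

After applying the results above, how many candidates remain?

Oxidase +: excludes Acinetobacter lwoffii, Acinetobacter baumannii — 6 left.
42°C growth +: excludes Elizabethkingia meningoseptica, Alcaligenes faecalis, Pseudomonas fluorescens — 3 left.
ornithine decarboxylase -: all 3 remaining candidates are consistent.
Still consistent: Burkholderia cepacia, Burkholderia pseudomallei, Pseudomonas aeruginosa.

3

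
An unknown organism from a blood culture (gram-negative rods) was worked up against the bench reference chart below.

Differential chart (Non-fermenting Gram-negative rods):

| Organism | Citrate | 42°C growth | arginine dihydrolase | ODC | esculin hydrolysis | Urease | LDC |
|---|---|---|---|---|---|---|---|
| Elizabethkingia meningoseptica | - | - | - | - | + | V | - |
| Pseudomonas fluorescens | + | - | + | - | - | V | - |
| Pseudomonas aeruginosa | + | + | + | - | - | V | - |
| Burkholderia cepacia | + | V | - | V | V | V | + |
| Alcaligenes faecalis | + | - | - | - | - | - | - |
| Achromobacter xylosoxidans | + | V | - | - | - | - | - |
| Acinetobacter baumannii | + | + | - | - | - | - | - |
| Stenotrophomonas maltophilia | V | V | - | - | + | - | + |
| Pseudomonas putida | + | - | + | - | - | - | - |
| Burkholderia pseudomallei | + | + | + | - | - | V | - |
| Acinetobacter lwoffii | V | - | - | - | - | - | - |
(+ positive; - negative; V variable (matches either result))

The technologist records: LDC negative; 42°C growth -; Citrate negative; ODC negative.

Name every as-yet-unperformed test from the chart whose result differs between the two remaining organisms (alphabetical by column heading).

42°C growth -: excludes Pseudomonas aeruginosa, Acinetobacter baumannii, Burkholderia pseudomallei — 8 left.
Citrate -: excludes 5 organisms — 3 left.
ODC -: all 3 remaining candidates are consistent.
LDC -: excludes Stenotrophomonas maltophilia — 2 left.
Two candidates remain: Acinetobacter lwoffii and Elizabethkingia meningoseptica.
  arginine dihydrolase: - vs - — same for both, does not separate.
  esculin hydrolysis: Acinetobacter lwoffii -, Elizabethkingia meningoseptica + — discriminates.
  Urease: - vs V — variable for at least one, does not separate.

esculin hydrolysis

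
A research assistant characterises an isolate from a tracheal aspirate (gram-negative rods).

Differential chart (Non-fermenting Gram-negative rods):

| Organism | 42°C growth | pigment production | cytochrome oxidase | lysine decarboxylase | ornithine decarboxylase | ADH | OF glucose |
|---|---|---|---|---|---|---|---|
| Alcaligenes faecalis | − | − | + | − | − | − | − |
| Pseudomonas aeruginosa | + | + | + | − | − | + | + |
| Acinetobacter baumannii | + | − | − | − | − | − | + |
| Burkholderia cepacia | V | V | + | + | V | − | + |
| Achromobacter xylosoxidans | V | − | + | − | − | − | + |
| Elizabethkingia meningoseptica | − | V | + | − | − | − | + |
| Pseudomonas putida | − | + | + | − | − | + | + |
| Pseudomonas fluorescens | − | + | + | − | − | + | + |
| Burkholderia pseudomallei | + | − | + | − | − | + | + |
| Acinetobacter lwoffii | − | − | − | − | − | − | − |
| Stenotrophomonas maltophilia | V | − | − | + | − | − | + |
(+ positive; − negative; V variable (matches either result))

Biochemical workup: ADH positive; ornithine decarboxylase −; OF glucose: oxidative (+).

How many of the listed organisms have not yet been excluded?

4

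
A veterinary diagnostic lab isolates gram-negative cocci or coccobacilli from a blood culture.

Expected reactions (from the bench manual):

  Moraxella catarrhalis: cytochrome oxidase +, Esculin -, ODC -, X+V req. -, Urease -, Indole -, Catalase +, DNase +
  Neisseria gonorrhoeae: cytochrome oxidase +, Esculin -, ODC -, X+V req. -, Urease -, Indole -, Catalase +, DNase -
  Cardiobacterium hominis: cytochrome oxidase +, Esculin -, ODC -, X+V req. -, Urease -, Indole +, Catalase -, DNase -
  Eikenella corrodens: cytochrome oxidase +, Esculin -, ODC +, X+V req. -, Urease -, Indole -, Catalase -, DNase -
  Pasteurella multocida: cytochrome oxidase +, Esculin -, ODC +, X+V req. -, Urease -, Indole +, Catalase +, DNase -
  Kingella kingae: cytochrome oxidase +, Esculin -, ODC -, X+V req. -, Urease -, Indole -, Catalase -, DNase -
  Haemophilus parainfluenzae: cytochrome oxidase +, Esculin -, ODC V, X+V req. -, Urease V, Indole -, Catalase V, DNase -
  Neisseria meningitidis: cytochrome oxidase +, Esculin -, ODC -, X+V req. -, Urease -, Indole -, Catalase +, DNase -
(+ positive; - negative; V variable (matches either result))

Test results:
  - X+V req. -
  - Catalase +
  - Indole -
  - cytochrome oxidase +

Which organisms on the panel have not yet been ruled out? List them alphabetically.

Indole -: excludes Cardiobacterium hominis, Pasteurella multocida — 6 left.
cytochrome oxidase +: all 6 remaining candidates are consistent.
X+V req. -: all 6 remaining candidates are consistent.
Catalase +: excludes Eikenella corrodens, Kingella kingae — 4 left.

Haemophilus parainfluenzae, Moraxella catarrhalis, Neisseria gonorrhoeae, Neisseria meningitidis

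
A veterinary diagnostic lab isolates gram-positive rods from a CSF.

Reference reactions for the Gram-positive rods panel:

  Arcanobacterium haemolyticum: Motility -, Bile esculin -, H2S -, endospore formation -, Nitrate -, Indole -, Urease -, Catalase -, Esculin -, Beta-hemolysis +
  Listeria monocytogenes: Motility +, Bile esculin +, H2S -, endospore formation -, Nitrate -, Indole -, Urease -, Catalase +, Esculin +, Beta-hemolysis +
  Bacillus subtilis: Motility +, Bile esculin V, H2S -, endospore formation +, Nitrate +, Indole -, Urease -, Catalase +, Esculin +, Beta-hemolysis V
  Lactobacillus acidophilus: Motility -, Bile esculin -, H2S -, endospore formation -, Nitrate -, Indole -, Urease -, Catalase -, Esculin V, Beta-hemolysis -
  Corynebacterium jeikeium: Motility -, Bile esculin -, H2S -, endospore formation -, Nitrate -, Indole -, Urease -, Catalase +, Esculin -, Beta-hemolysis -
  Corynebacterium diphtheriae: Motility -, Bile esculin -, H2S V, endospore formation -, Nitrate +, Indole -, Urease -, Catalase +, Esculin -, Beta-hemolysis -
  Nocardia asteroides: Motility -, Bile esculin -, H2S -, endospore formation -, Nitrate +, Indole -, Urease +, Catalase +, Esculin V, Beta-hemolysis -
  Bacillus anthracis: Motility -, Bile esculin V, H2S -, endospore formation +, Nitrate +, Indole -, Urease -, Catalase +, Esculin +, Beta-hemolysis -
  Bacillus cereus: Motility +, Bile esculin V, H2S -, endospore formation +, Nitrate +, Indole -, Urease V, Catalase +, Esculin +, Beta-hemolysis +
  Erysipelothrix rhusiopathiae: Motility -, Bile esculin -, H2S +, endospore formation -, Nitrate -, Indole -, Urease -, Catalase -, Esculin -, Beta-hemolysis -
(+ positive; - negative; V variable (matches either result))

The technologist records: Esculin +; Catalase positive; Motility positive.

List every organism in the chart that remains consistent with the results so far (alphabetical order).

Bacillus cereus, Bacillus subtilis, Listeria monocytogenes

Motility +: excludes 7 organisms — 3 left.
Catalase +: all 3 remaining candidates are consistent.
Esculin +: all 3 remaining candidates are consistent.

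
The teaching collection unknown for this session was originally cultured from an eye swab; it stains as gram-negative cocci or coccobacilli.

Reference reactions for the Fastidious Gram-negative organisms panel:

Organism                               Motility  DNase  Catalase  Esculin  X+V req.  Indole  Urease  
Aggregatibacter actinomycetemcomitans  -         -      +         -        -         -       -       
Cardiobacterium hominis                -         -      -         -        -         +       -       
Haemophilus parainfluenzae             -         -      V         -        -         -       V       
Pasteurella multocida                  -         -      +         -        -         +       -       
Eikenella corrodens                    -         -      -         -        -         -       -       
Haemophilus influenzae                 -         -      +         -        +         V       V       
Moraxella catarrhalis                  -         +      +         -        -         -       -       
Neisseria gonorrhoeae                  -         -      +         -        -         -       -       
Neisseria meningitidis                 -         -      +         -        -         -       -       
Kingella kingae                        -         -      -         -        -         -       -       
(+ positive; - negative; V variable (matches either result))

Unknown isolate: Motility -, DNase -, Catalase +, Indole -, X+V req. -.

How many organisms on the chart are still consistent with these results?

Indole -: excludes Cardiobacterium hominis, Pasteurella multocida — 8 left.
DNase -: excludes Moraxella catarrhalis — 7 left.
X+V req. -: excludes Haemophilus influenzae — 6 left.
Motility -: all 6 remaining candidates are consistent.
Catalase +: excludes Eikenella corrodens, Kingella kingae — 4 left.
Still consistent: Aggregatibacter actinomycetemcomitans, Haemophilus parainfluenzae, Neisseria gonorrhoeae, Neisseria meningitidis.

4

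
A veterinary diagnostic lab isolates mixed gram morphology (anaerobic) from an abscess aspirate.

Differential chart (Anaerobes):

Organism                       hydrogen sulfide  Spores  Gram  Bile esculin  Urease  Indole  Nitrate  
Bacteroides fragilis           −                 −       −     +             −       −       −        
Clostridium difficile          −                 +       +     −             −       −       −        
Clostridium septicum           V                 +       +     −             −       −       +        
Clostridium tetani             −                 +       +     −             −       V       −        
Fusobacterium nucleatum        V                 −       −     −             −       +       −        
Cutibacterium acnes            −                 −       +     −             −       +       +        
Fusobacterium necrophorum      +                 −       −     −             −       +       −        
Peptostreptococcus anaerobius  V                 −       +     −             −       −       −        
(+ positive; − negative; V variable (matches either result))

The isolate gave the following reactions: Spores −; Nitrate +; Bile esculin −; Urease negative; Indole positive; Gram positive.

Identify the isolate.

Urease −: all 8 remaining candidates are consistent.
Indole +: excludes Bacteroides fragilis, Clostridium difficile, Clostridium septicum, Peptostreptococcus anaerobius — 4 left.
Nitrate +: excludes Clostridium tetani, Fusobacterium nucleatum, Fusobacterium necrophorum — 1 left.
Gram +: the one remaining candidate is consistent.
Bile esculin −: the one remaining candidate is consistent.
Spores −: the one remaining candidate is consistent.

Cutibacterium acnes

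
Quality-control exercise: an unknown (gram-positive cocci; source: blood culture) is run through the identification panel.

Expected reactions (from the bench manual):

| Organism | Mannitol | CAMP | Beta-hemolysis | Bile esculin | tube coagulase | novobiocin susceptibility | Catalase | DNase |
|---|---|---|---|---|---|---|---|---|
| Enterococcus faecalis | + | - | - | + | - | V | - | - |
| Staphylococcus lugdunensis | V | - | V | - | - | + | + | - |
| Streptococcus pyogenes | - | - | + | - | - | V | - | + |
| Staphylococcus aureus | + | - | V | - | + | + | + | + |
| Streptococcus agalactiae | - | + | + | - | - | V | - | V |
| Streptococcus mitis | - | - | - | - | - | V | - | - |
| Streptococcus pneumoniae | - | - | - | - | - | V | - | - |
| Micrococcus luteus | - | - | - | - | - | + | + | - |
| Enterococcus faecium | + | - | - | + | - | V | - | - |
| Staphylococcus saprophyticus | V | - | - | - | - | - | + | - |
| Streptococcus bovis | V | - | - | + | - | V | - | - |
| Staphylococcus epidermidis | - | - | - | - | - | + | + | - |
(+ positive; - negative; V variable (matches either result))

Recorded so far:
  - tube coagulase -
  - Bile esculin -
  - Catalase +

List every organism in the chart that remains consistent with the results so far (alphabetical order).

Catalase +: excludes 7 organisms — 5 left.
Bile esculin -: all 5 remaining candidates are consistent.
tube coagulase -: excludes Staphylococcus aureus — 4 left.

Micrococcus luteus, Staphylococcus epidermidis, Staphylococcus lugdunensis, Staphylococcus saprophyticus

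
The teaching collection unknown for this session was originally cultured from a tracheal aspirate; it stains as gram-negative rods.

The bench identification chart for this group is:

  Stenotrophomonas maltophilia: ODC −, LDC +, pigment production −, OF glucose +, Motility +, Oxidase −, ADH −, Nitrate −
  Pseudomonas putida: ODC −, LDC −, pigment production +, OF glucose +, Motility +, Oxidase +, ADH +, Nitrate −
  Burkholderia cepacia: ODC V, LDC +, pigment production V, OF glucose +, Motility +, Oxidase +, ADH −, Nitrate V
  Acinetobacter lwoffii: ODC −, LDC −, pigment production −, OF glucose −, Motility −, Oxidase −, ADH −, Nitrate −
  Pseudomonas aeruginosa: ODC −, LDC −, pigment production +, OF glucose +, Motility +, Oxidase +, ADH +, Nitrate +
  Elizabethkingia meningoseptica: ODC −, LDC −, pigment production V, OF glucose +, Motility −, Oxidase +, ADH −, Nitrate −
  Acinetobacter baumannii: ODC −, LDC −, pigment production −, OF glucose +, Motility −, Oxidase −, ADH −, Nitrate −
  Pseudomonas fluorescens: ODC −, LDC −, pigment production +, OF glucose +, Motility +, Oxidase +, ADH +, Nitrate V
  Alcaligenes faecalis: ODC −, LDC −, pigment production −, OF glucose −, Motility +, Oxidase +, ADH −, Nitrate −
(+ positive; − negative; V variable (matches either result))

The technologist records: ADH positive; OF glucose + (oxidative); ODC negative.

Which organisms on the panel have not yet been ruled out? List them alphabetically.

Pseudomonas aeruginosa, Pseudomonas fluorescens, Pseudomonas putida

ADH +: excludes 6 organisms — 3 left.
ODC −: all 3 remaining candidates are consistent.
OF glucose +: all 3 remaining candidates are consistent.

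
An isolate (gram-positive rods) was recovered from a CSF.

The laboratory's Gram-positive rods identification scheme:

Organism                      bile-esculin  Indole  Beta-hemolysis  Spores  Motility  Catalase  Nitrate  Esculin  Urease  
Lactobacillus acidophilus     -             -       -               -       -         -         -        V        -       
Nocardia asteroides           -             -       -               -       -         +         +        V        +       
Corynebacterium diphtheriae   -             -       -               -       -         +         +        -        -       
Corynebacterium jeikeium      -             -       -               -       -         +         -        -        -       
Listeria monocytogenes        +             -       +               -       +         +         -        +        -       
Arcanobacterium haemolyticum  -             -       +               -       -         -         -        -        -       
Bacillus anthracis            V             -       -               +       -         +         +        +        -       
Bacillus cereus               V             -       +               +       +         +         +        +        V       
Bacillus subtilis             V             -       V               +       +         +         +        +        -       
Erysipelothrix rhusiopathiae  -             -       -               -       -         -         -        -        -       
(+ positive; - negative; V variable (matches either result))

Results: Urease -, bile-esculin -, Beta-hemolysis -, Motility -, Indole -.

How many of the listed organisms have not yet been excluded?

5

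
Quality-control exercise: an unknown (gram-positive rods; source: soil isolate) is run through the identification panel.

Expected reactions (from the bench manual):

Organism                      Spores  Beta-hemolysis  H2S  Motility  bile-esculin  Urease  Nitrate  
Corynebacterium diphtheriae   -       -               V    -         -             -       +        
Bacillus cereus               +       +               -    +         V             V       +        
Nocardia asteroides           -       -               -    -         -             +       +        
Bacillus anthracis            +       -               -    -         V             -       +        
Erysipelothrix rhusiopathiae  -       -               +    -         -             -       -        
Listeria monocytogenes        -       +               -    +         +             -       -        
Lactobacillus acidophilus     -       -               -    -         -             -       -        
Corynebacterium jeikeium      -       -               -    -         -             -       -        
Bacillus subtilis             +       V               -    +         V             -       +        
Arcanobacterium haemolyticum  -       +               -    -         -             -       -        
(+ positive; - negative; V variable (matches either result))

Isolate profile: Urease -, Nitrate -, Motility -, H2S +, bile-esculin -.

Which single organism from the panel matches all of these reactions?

Nitrate -: excludes 5 organisms — 5 left.
Motility -: excludes Listeria monocytogenes — 4 left.
H2S +: excludes Lactobacillus acidophilus, Corynebacterium jeikeium, Arcanobacterium haemolyticum — 1 left.
bile-esculin -: the one remaining candidate is consistent.
Urease -: the one remaining candidate is consistent.

Erysipelothrix rhusiopathiae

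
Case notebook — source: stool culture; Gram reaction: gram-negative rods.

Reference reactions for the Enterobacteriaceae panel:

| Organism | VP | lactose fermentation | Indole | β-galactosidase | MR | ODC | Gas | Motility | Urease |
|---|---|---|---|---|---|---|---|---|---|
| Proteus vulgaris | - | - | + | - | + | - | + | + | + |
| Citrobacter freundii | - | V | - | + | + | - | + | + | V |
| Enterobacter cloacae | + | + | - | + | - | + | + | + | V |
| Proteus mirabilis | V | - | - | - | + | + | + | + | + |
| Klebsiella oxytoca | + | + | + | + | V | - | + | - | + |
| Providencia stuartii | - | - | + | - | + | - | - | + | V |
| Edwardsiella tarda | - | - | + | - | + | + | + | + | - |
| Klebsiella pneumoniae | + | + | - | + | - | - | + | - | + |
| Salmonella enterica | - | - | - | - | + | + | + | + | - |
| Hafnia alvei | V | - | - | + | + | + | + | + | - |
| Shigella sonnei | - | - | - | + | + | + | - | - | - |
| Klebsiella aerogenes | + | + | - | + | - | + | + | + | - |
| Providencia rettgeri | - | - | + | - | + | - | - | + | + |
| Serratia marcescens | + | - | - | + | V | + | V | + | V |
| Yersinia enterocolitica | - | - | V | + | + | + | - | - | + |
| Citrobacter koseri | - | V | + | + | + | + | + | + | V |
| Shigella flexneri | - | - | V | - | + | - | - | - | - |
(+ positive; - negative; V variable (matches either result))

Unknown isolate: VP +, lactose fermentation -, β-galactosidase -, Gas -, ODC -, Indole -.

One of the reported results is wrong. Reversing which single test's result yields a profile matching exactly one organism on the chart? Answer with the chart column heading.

VP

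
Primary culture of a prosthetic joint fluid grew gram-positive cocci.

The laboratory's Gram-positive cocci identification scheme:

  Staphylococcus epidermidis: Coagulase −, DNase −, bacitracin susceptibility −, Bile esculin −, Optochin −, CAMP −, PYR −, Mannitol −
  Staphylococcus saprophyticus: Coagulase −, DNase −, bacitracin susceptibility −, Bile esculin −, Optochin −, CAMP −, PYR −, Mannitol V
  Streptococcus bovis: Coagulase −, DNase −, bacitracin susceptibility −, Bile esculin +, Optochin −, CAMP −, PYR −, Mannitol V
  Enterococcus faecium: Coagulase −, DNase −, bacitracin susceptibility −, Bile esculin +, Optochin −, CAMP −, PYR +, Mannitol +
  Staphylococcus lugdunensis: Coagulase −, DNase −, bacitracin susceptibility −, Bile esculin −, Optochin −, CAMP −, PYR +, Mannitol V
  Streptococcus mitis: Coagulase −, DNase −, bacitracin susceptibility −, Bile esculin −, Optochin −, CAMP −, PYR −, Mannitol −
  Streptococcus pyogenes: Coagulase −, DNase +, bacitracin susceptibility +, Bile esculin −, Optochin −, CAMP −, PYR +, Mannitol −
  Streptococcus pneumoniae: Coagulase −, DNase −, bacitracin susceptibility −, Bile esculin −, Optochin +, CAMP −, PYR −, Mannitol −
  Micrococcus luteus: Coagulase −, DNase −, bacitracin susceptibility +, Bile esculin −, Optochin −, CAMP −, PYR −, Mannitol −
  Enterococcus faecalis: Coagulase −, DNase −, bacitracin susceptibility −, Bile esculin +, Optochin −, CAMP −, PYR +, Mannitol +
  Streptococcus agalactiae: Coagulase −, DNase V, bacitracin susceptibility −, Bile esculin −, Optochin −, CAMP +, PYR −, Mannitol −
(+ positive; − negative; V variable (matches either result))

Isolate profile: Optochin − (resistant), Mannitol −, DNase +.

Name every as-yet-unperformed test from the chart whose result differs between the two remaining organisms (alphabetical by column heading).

bacitracin susceptibility, CAMP, PYR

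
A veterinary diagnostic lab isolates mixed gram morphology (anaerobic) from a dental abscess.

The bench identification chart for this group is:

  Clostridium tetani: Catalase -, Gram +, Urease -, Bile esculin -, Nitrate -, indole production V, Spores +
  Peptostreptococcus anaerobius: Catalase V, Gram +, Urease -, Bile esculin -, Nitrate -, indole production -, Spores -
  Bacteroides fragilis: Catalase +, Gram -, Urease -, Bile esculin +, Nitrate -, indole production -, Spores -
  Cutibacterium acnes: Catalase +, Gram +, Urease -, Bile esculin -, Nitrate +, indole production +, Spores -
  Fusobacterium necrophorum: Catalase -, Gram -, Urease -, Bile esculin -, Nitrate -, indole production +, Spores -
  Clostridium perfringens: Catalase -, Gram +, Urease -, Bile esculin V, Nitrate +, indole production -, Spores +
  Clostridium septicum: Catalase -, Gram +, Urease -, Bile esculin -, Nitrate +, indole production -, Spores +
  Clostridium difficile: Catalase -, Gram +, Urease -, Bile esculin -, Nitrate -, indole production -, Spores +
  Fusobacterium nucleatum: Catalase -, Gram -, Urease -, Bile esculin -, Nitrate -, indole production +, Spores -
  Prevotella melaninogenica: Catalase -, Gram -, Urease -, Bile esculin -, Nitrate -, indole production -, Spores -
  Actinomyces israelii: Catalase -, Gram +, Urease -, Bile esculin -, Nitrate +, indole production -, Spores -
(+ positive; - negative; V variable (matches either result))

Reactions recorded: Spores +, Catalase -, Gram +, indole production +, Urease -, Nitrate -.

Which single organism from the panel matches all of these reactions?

Clostridium tetani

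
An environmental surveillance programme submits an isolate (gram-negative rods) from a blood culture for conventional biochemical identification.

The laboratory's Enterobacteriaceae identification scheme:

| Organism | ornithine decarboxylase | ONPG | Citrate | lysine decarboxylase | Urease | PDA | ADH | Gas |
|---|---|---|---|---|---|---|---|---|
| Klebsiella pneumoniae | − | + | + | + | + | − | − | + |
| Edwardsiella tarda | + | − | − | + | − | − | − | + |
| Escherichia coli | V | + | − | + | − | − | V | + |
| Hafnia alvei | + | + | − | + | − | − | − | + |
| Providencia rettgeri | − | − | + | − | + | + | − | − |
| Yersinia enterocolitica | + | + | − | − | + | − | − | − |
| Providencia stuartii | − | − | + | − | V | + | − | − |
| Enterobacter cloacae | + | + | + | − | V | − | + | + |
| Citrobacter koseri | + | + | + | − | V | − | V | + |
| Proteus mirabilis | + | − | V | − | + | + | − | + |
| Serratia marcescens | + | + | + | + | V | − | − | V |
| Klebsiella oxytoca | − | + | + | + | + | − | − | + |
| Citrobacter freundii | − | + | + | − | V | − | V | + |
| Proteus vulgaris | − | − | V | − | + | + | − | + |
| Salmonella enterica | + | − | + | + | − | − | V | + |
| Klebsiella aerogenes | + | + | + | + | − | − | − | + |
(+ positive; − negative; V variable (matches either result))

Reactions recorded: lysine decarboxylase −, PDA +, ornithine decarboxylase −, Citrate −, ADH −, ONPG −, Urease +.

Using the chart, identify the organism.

Proteus vulgaris

Citrate −: excludes 10 organisms — 6 left.
ornithine decarboxylase −: excludes Edwardsiella tarda, Hafnia alvei, Yersinia enterocolitica, Proteus mirabilis — 2 left.
PDA +: excludes Escherichia coli — 1 left.
ADH −: the one remaining candidate is consistent.
Urease +: the one remaining candidate is consistent.
lysine decarboxylase −: the one remaining candidate is consistent.
ONPG −: the one remaining candidate is consistent.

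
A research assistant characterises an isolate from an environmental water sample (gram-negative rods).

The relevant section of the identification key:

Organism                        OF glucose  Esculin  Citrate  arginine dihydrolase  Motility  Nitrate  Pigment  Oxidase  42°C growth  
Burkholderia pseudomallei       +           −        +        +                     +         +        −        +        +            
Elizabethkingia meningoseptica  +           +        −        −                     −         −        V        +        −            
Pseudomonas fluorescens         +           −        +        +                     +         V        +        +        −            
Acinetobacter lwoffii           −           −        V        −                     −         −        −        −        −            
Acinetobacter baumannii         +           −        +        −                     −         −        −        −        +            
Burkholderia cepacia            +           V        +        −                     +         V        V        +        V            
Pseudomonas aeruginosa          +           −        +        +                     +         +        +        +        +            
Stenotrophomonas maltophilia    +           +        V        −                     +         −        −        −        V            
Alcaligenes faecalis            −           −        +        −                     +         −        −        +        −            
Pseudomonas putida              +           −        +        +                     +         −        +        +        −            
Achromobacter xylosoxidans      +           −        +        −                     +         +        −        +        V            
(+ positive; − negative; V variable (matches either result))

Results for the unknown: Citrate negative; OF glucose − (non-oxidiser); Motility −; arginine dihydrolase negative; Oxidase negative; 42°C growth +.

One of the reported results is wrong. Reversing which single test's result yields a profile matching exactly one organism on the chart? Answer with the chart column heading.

As reported, no row in the chart matches all 6 reactions.
Reversing Oxidase → still no organism matches.
Reversing 42°C growth (to −) → unique match: Acinetobacter lwoffii.
Reversing Citrate → still no organism matches.
Reversing OF glucose → still no organism matches.
Reversing arginine dihydrolase → still no organism matches.
Reversing Motility → still no organism matches.

42°C growth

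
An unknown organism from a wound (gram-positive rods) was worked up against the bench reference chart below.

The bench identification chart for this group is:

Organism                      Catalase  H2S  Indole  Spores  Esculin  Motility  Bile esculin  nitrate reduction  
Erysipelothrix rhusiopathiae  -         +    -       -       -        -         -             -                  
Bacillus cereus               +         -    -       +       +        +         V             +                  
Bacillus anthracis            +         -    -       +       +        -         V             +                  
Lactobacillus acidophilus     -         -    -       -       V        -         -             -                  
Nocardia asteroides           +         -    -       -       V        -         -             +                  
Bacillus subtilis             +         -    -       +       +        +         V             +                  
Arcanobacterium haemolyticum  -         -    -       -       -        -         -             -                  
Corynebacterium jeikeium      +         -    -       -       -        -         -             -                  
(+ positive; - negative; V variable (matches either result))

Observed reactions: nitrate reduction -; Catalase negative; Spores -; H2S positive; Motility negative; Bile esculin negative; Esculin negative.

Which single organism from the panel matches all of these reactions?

H2S +: excludes 7 organisms — 1 left.
Motility -: the one remaining candidate is consistent.
Esculin -: the one remaining candidate is consistent.
Bile esculin -: the one remaining candidate is consistent.
nitrate reduction -: the one remaining candidate is consistent.
Catalase -: the one remaining candidate is consistent.
Spores -: the one remaining candidate is consistent.

Erysipelothrix rhusiopathiae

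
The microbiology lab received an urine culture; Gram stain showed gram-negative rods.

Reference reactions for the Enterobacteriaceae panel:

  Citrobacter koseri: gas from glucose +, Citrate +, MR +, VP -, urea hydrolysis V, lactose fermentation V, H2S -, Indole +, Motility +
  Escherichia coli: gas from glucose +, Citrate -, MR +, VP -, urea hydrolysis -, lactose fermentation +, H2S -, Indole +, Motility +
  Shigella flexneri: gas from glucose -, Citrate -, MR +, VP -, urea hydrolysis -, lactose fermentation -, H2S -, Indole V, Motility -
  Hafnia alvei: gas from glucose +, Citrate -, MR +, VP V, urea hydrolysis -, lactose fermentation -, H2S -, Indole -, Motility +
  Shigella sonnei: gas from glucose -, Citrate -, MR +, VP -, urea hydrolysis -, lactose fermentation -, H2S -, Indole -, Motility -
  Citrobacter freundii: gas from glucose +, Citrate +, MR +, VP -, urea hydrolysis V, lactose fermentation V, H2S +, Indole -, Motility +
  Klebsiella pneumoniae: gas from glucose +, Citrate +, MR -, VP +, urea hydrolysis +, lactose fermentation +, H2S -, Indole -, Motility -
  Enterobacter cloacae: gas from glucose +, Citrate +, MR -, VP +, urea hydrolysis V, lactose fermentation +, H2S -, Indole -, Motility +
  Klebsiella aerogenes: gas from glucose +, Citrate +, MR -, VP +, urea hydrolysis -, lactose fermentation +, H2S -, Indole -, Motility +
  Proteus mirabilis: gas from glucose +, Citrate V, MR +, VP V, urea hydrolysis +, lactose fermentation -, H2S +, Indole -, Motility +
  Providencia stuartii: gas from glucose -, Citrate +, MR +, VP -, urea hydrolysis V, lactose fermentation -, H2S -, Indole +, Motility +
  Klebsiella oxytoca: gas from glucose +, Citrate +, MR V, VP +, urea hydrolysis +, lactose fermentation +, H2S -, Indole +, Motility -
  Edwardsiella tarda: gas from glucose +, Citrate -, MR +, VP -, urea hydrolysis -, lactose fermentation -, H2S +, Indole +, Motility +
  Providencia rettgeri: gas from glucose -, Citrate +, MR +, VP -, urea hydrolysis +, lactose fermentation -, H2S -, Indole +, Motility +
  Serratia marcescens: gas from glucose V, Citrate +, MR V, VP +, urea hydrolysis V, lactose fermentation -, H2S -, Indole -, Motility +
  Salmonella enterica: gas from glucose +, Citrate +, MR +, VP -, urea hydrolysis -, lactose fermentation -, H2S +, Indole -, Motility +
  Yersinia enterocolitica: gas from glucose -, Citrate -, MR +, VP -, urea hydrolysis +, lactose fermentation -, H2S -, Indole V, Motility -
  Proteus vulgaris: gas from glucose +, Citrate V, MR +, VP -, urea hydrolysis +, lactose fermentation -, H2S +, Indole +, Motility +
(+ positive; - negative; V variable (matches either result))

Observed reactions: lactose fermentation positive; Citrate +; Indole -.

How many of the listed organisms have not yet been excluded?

4

lactose fermentation +: excludes 11 organisms — 7 left.
Citrate +: excludes Escherichia coli — 6 left.
Indole -: excludes Citrobacter koseri, Klebsiella oxytoca — 4 left.
Still consistent: Citrobacter freundii, Enterobacter cloacae, Klebsiella aerogenes, Klebsiella pneumoniae.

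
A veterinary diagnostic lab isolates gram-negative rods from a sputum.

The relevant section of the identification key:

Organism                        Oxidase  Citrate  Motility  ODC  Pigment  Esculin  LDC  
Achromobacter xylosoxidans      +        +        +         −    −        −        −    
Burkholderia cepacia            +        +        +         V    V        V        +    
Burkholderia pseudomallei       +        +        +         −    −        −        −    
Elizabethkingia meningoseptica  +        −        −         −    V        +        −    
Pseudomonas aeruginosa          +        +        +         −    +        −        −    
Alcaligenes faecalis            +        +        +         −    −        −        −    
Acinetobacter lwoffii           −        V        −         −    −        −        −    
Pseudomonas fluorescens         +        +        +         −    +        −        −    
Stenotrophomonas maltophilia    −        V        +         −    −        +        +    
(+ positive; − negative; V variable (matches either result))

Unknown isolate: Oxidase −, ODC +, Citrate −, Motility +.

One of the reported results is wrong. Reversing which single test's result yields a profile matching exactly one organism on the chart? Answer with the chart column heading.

As reported, no row in the chart matches all 4 reactions.
Reversing Motility → still no organism matches.
Reversing Oxidase → still no organism matches.
Reversing ODC (to −) → unique match: Stenotrophomonas maltophilia.
Reversing Citrate → still no organism matches.

ODC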